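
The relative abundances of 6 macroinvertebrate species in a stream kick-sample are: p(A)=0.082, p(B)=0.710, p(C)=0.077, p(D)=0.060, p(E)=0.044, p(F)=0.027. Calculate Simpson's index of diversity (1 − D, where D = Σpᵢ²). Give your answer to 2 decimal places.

D = 0.082² + 0.71² + 0.077² + 0.06² + 0.044² + 0.027² = 0.0067 + 0.5041 + 0.0059 + 0.0036 + 0.0019 + 0.0007 = 0.5230 (working shown to 4 dp, full precision carried).
So 1 − D = 0.4770, i.e. 0.48 to 2 decimal places.

0.48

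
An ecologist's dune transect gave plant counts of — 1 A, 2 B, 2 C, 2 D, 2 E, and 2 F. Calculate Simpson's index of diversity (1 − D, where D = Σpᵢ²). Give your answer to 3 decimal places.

0.826

Total N = 1+2+2+2+2+2 = 11, so the proportions are 0.09091, 0.18182, 0.18182, 0.18182, 0.18182, 0.18182 (working shown to 5 dp, full precision carried).
D = 0.09091² + 0.18182² + 0.18182² + 0.18182² + 0.18182² + 0.18182² = 0.00826 + 0.03306 + 0.03306 + 0.03306 + 0.03306 + 0.03306 = 0.17355.
So 1 − D = 0.82645, i.e. 0.826 to 3 decimal places.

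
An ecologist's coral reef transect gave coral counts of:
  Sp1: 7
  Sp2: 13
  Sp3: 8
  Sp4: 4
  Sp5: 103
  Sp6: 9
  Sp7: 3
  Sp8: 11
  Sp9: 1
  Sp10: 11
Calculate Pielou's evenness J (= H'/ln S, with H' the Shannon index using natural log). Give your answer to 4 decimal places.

Total N = 7+13+8+4+103+9+3+11+1+11 = 170, so the proportions are 0.041176, 0.076471, 0.047059, 0.023529, 0.605882, 0.052941, 0.017647, 0.064706, 0.005882, 0.064706 (working shown to 6 dp, full precision carried).
H' = −Σ pᵢ ln pᵢ = −((-0.131348) + (-0.196594) + (-0.143829) + (-0.088224) + (-0.303589) + (-0.155572) + (-0.071244) + (-0.177158) + (-0.030211) + (-0.177158)) = 1.474927.
With S = 10 species, ln S = 2.302585, so J = 1.474927/2.302585 = 0.640553, i.e. 0.6406 to 4 decimal places.

0.6406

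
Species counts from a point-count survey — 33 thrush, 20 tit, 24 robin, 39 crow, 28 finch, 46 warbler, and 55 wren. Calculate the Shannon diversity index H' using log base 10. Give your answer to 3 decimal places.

0.822

Total N = 33+20+24+39+28+46+55 = 245, so the proportions are 0.13469, 0.08163, 0.09796, 0.15918, 0.11429, 0.18776, 0.22449 (working shown to 5 dp, full precision carried).
Each pᵢ log₁₀ pᵢ term: 0.13469×(-0.87065)=-0.11727, 0.08163×(-1.08814)=-0.08883, 0.09796×(-1.00895)=-0.09884, 0.15918×(-0.79810)=-0.12704, 0.11429×(-0.94201)=-0.10766, 0.18776×(-0.72641)=-0.13639, 0.22449×(-0.64880)=-0.14565.
Sum = -0.82167, so H' = 0.822.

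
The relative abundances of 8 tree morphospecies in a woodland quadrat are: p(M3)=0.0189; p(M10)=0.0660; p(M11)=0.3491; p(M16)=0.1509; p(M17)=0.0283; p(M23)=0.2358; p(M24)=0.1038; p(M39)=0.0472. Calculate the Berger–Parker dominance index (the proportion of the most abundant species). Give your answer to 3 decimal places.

0.349

The largest proportion is 0.3491, i.e. d = 0.349 to 3 decimal places.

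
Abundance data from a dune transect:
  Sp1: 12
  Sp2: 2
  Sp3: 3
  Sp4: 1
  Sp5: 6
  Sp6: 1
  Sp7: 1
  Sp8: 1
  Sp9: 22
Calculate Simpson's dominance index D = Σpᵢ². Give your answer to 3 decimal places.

0.284

Total N = 12+2+3+1+6+1+1+1+22 = 49, so the proportions are 0.2449, 0.04082, 0.06122, 0.02041, 0.12245, 0.02041, 0.02041, 0.02041, 0.44898 (working shown to 5 dp, full precision carried).
D = 0.2449² + 0.04082² + 0.06122² + 0.02041² + 0.12245² + 0.02041² + 0.02041² + 0.02041² + 0.44898² = 0.05998 + 0.00167 + 0.00375 + 0.00042 + 0.01499 + 0.00042 + 0.00042 + 0.00042 + 0.20158 = 0.28363.
To 3 decimal places, D = 0.284.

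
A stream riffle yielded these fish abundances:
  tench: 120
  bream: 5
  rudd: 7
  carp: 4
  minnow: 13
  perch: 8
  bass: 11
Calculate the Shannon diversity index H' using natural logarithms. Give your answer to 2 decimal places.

1.09

Total N = 120+5+7+4+13+8+11 = 168, so the proportions are 0.7143, 0.0298, 0.0417, 0.0238, 0.0774, 0.0476, 0.0655 (working shown to 4 dp, full precision carried).
Each pᵢ ln pᵢ term: 0.7143×(-0.3365)=-0.2403, 0.0298×(-3.5145)=-0.1046, 0.0417×(-3.1781)=-0.1324, 0.0238×(-3.7377)=-0.0890, 0.0774×(-2.5590)=-0.1980, 0.0476×(-3.0445)=-0.1450, 0.0655×(-2.7261)=-0.1785.
Sum = -1.0878, so H' = 1.09.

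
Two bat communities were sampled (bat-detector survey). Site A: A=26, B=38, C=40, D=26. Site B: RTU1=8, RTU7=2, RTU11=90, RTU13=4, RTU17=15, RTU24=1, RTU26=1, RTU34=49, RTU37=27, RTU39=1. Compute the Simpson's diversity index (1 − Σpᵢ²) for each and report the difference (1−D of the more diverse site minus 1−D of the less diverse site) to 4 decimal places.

0.0343

Site A: N=130, proportions 0.2, 0.2923077, 0.3076923, 0.2, giving 1−D = 0.7398817 (working shown to 7 dp, full precision carried).
Site B: N=198, proportions 0.040404, 0.010101, 0.4545455, 0.020202, 0.0757576, 0.0050505, 0.0050505, 0.2474747, 0.1363636, 0.0050505, giving 1−D = 0.7055913.
Difference = |0.7398817 − 0.7055913| = 0.0342904, i.e. 0.0343 to 4 decimal places.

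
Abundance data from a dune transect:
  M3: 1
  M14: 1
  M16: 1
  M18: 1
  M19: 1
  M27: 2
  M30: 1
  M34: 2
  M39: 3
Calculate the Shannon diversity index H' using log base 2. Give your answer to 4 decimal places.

3.0270

Total N = 1+1+1+1+1+2+1+2+3 = 13, so the proportions are 0.076923, 0.076923, 0.076923, 0.076923, 0.076923, 0.153846, 0.076923, 0.153846, 0.230769 (working shown to 6 dp, full precision carried).
Each pᵢ log₂ pᵢ term: 0.076923×(-3.700440)=-0.284649, 0.076923×(-3.700440)=-0.284649, 0.076923×(-3.700440)=-0.284649, 0.076923×(-3.700440)=-0.284649, 0.076923×(-3.700440)=-0.284649, 0.153846×(-2.700440)=-0.415452, 0.076923×(-3.700440)=-0.284649, 0.153846×(-2.700440)=-0.415452, 0.230769×(-2.115477)=-0.488187.
Sum = -3.026987, so H' = 3.0270.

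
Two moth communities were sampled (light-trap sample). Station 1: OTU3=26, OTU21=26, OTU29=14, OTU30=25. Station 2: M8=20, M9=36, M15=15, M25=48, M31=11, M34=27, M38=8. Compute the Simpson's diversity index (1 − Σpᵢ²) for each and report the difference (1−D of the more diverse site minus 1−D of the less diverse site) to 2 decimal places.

Station 1: N=91, proportions 0.2857, 0.2857, 0.1538, 0.2747, giving 1−D = 0.7376 (working shown to 4 dp, full precision carried).
Station 2: N=165, proportions 0.1212, 0.2182, 0.0909, 0.2909, 0.0667, 0.1636, 0.0485, giving 1−D = 0.8112.
Difference = |0.7376 − 0.8112| = 0.0736, i.e. 0.07 to 2 decimal places.

0.07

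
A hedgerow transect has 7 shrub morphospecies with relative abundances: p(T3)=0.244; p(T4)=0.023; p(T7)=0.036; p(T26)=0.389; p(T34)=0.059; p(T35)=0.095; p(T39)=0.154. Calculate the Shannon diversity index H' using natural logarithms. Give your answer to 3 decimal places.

Each pᵢ ln pᵢ term (working shown to 5 dp, full precision carried): 0.244×(-1.41059)=-0.34418, 0.023×(-3.77226)=-0.08676, 0.036×(-3.32424)=-0.11967, 0.389×(-0.94418)=-0.36728, 0.059×(-2.83022)=-0.16698, 0.095×(-2.35388)=-0.22362, 0.154×(-1.87080)=-0.28810.
Sum = -1.59661, so H' = 1.597.

1.597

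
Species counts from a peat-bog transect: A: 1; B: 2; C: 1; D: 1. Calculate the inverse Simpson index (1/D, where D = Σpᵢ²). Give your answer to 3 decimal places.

3.571

Total N = 1+2+1+1 = 5, so the proportions are 0.2, 0.4, 0.2, 0.2 (working shown to 7 dp, full precision carried).
D = 0.2² + 0.4² + 0.2² + 0.2² = 0.0400000 + 0.1600000 + 0.0400000 + 0.0400000 = 0.2800000.
So 1/D = 3.57143, i.e. 3.571 to 3 decimal places.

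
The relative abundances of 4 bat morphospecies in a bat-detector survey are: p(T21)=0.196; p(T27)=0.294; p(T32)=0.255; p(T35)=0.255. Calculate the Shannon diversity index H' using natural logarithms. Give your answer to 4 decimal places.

1.3762

Each pᵢ ln pᵢ term (working shown to 6 dp, full precision carried): 0.196×(-1.629641)=-0.319410, 0.294×(-1.224176)=-0.359908, 0.255×(-1.366492)=-0.348455, 0.255×(-1.366492)=-0.348455.
Sum = -1.376228, so H' = 1.3762.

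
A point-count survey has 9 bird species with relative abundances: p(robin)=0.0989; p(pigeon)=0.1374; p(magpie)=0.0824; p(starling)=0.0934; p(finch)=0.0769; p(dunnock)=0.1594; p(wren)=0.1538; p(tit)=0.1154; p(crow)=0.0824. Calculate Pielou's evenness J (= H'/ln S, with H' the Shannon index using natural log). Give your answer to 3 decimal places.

H' = −Σ pᵢ ln pᵢ = −((-0.22882) + (-0.27272) + (-0.20568) + (-0.22144) + (-0.19727) + (-0.29271) + (-0.28793) + (-0.24919) + (-0.20568)) = 2.16145 (working shown to 5 dp, full precision carried).
With S = 9 species, ln S = 2.19722, so J = 2.16145/2.19722 = 0.98372, i.e. 0.984 to 3 decimal places.

0.984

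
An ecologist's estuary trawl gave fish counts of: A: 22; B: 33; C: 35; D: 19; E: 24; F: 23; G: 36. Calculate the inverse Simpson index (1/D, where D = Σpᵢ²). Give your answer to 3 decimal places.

Total N = 22+33+35+19+24+23+36 = 192, so the proportions are 0.1145833, 0.171875, 0.1822917, 0.0989583, 0.125, 0.1197917, 0.1875 (working shown to 7 dp, full precision carried).
D = 0.1145833² + 0.171875² + 0.1822917² + 0.0989583² + 0.125² + 0.1197917² + 0.1875² = 0.0131293 + 0.0295410 + 0.0332303 + 0.0097928 + 0.0156250 + 0.0143500 + 0.0351562 = 0.1508247.
So 1/D = 6.63022, i.e. 6.630 to 3 decimal places.

6.630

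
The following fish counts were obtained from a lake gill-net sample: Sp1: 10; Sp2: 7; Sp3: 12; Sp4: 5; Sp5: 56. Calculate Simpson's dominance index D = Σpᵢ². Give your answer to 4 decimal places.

Total N = 10+7+12+5+56 = 90, so the proportions are 0.111111, 0.077778, 0.133333, 0.055556, 0.622222 (working shown to 6 dp, full precision carried).
D = 0.111111² + 0.077778² + 0.133333² + 0.055556² + 0.622222² = 0.012346 + 0.006049 + 0.017778 + 0.003086 + 0.387160 = 0.426420.
To 4 decimal places, D = 0.4264.

0.4264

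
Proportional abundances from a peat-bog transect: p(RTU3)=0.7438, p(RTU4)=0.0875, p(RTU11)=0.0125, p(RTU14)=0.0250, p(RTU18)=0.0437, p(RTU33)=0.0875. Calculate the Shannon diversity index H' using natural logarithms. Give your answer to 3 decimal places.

Each pᵢ ln pᵢ term (working shown to 5 dp, full precision carried): 0.7438×(-0.29598)=-0.22015, 0.0875×(-2.43612)=-0.21316, 0.0125×(-4.38203)=-0.05478, 0.025×(-3.68888)=-0.09222, 0.0437×(-3.13041)=-0.13680, 0.0875×(-2.43612)=-0.21316.
Sum = -0.93027, so H' = 0.930.

0.930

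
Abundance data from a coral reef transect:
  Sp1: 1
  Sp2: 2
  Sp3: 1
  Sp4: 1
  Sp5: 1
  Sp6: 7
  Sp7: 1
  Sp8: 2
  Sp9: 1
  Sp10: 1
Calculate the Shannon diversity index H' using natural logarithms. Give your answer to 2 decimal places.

Total N = 1+2+1+1+1+7+1+2+1+1 = 18, so the proportions are 0.0556, 0.1111, 0.0556, 0.0556, 0.0556, 0.3889, 0.0556, 0.1111, 0.0556, 0.0556 (working shown to 4 dp, full precision carried).
Each pᵢ ln pᵢ term: 0.0556×(-2.8904)=-0.1606, 0.1111×(-2.1972)=-0.2441, 0.0556×(-2.8904)=-0.1606, 0.0556×(-2.8904)=-0.1606, 0.0556×(-2.8904)=-0.1606, 0.3889×(-0.9445)=-0.3673, 0.0556×(-2.8904)=-0.1606, 0.1111×(-2.1972)=-0.2441, 0.0556×(-2.8904)=-0.1606, 0.0556×(-2.8904)=-0.1606.
Sum = -1.9796, so H' = 1.98.

1.98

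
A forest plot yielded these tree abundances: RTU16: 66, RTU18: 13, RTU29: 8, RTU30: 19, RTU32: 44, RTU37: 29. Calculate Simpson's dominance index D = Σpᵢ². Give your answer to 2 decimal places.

0.24

Total N = 66+13+8+19+44+29 = 179, so the proportions are 0.3687, 0.0726, 0.0447, 0.1061, 0.2458, 0.162 (working shown to 4 dp, full precision carried).
D = 0.3687² + 0.0726² + 0.0447² + 0.1061² + 0.2458² + 0.162² = 0.1360 + 0.0053 + 0.0020 + 0.0113 + 0.0604 + 0.0262 = 0.2412.
To 2 decimal places, D = 0.24.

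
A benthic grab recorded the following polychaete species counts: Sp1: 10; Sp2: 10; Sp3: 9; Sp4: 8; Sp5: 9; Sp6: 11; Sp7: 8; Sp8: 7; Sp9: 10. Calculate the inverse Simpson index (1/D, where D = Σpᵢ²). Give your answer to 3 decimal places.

8.847

Total N = 10+10+9+8+9+11+8+7+10 = 82, so the proportions are 0.1219512, 0.1219512, 0.1097561, 0.097561, 0.1097561, 0.1341463, 0.097561, 0.0853659, 0.1219512 (working shown to 7 dp, full precision carried).
D = 0.1219512² + 0.1219512² + 0.1097561² + 0.097561² + 0.1097561² + 0.1341463² + 0.097561² + 0.0853659² + 0.1219512² = 0.0148721 + 0.0148721 + 0.0120464 + 0.0095181 + 0.0120464 + 0.0179952 + 0.0095181 + 0.0072873 + 0.0148721 = 0.1130280.
So 1/D = 8.84737, i.e. 8.847 to 3 decimal places.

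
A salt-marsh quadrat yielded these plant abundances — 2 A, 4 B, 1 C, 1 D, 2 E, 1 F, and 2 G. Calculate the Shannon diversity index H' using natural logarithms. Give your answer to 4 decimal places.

1.8185

Total N = 2+4+1+1+2+1+2 = 13, so the proportions are 0.153846, 0.307692, 0.076923, 0.076923, 0.153846, 0.076923, 0.153846 (working shown to 6 dp, full precision carried).
Each pᵢ ln pᵢ term: 0.153846×(-1.871802)=-0.287970, 0.307692×(-1.178655)=-0.362663, 0.076923×(-2.564949)=-0.197304, 0.076923×(-2.564949)=-0.197304, 0.153846×(-1.871802)=-0.287970, 0.076923×(-2.564949)=-0.197304, 0.153846×(-1.871802)=-0.287970.
Sum = -1.818483, so H' = 1.8185.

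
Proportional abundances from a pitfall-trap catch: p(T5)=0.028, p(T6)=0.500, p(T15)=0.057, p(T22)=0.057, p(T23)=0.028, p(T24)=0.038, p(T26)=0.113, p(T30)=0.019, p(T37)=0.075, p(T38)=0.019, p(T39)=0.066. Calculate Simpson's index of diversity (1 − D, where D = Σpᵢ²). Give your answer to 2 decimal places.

0.72

D = 0.028² + 0.5² + 0.057² + 0.057² + 0.028² + 0.038² + 0.113² + 0.019² + 0.075² + 0.019² + 0.066² = 0.0008 + 0.2500 + 0.0032 + 0.0032 + 0.0008 + 0.0014 + 0.0128 + 0.0004 + 0.0056 + 0.0004 + 0.0044 = 0.2830 (working shown to 4 dp, full precision carried).
So 1 − D = 0.7170, i.e. 0.72 to 2 decimal places.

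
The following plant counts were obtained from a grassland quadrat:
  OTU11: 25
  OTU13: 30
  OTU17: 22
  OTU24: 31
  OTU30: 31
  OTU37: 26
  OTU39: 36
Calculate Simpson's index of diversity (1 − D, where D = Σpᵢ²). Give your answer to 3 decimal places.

Total N = 25+30+22+31+31+26+36 = 201, so the proportions are 0.12438, 0.14925, 0.10945, 0.15423, 0.15423, 0.12935, 0.1791 (working shown to 5 dp, full precision carried).
D = 0.12438² + 0.14925² + 0.10945² + 0.15423² + 0.15423² + 0.12935² + 0.1791² = 0.01547 + 0.02228 + 0.01198 + 0.02379 + 0.02379 + 0.01673 + 0.03208 = 0.14611.
So 1 − D = 0.85389, i.e. 0.854 to 3 decimal places.

0.854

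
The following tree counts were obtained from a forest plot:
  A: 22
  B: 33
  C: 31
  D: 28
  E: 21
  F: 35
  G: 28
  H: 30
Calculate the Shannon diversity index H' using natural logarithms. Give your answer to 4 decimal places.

Total N = 22+33+31+28+21+35+28+30 = 228, so the proportions are 0.096491, 0.144737, 0.135965, 0.122807, 0.092105, 0.153509, 0.122807, 0.131579 (working shown to 6 dp, full precision carried).
Each pᵢ ln pᵢ term: 0.096491×(-2.338303)=-0.225626, 0.144737×(-1.932838)=-0.279753, 0.135965×(-1.995358)=-0.271299, 0.122807×(-2.097141)=-0.257544, 0.092105×(-2.384823)=-0.219655, 0.153509×(-1.873998)=-0.287675, 0.122807×(-2.097141)=-0.257544, 0.131579×(-2.028148)=-0.266862.
Sum = -2.065956, so H' = 2.0660.

2.0660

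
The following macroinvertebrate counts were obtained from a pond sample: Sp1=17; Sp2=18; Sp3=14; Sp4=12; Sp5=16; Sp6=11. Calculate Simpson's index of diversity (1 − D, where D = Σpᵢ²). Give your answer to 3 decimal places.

0.828

Total N = 17+18+14+12+16+11 = 88, so the proportions are 0.19318, 0.20455, 0.15909, 0.13636, 0.18182, 0.125 (working shown to 5 dp, full precision carried).
D = 0.19318² + 0.20455² + 0.15909² + 0.13636² + 0.18182² + 0.125² = 0.03732 + 0.04184 + 0.02531 + 0.01860 + 0.03306 + 0.01562 = 0.17175.
So 1 − D = 0.82825, i.e. 0.828 to 3 decimal places.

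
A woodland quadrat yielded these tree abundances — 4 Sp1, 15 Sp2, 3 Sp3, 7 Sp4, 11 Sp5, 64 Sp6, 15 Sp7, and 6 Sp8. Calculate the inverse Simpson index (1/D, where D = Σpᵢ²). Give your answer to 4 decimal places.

Total N = 4+15+3+7+11+64+15+6 = 125, so the proportions are 0.032, 0.12, 0.024, 0.056, 0.088, 0.512, 0.12, 0.048 (working shown to 8 dp, full precision carried).
D = 0.032² + 0.12² + 0.024² + 0.056² + 0.088² + 0.512² + 0.12² + 0.048² = 0.00102400 + 0.01440000 + 0.00057600 + 0.00313600 + 0.00774400 + 0.26214400 + 0.01440000 + 0.00230400 = 0.30572800.
So 1/D = 3.270881, i.e. 3.2709 to 4 decimal places.

3.2709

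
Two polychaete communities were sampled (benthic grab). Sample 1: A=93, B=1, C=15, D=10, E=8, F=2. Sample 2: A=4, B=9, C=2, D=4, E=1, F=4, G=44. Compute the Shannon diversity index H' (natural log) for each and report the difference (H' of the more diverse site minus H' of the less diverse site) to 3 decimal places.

Sample 1: N=129, proportions 0.72093, 0.00775, 0.11628, 0.07752, 0.06202, 0.0155, giving H' = 0.95904 (working shown to 5 dp, full precision carried).
Sample 2: N=68, proportions 0.05882, 0.13235, 0.02941, 0.05882, 0.01471, 0.05882, 0.64706, giving H' = 1.21508.
Difference = |0.95904 − 1.21508| = 0.25604, i.e. 0.256 to 3 decimal places.

0.256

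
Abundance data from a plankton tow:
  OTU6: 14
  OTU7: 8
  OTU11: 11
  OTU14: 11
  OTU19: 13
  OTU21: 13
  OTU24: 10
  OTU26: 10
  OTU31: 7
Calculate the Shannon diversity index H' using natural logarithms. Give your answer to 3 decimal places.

Total N = 14+8+11+11+13+13+10+10+7 = 97, so the proportions are 0.14433, 0.08247, 0.1134, 0.1134, 0.13402, 0.13402, 0.10309, 0.10309, 0.07216 (working shown to 5 dp, full precision carried).
Each pᵢ ln pᵢ term: 0.14433×(-1.93565)=-0.27937, 0.08247×(-2.49527)=-0.20580, 0.1134×(-2.17682)=-0.24686, 0.1134×(-2.17682)=-0.24686, 0.13402×(-2.00976)=-0.26935, 0.13402×(-2.00976)=-0.26935, 0.10309×(-2.27213)=-0.23424, 0.10309×(-2.27213)=-0.23424, 0.07216×(-2.62880)=-0.18971.
Sum = -2.17576, so H' = 2.176.

2.176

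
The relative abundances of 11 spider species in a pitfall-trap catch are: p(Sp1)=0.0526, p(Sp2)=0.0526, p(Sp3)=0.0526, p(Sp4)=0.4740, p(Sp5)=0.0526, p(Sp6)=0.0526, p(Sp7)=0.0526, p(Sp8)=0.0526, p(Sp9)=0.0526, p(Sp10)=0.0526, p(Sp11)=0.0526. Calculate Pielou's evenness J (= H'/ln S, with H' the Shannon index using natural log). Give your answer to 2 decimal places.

H' = −Σ pᵢ ln pᵢ = −((-0.1549) + (-0.1549) + (-0.1549) + (-0.3539) + (-0.1549) + (-0.1549) + (-0.1549) + (-0.1549) + (-0.1549) + (-0.1549) + (-0.1549)) = 1.9030 (working shown to 4 dp, full precision carried).
With S = 11 species, ln S = 2.3979, so J = 1.9030/2.3979 = 0.7936, i.e. 0.79 to 2 decimal places.

0.79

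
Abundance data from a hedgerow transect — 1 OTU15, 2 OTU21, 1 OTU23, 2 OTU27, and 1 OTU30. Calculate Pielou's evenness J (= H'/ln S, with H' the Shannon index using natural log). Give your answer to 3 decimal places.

0.963

Total N = 1+2+1+2+1 = 7, so the proportions are 0.14286, 0.28571, 0.14286, 0.28571, 0.14286 (working shown to 5 dp, full precision carried).
H' = −Σ pᵢ ln pᵢ = −((-0.27799) + (-0.35793) + (-0.27799) + (-0.35793) + (-0.27799)) = 1.54983.
With S = 5 species, ln S = 1.60944, so J = 1.54983/1.60944 = 0.96296, i.e. 0.963 to 3 decimal places.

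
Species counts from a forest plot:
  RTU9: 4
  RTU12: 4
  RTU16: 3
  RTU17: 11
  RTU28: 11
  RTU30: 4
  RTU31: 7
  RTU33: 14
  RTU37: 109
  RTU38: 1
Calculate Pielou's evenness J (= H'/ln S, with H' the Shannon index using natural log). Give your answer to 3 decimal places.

Total N = 4+4+3+11+11+4+7+14+109+1 = 168, so the proportions are 0.02381, 0.02381, 0.01786, 0.06548, 0.06548, 0.02381, 0.04167, 0.08333, 0.64881, 0.00595 (working shown to 5 dp, full precision carried).
H' = −Σ pᵢ ln pᵢ = −((-0.08899) + (-0.08899) + (-0.07188) + (-0.17849) + (-0.17849) + (-0.08899) + (-0.13242) + (-0.20708) + (-0.28069) + (-0.03050)) = 1.34652.
With S = 10 species, ln S = 2.30259, so J = 1.34652/2.30259 = 0.58479, i.e. 0.585 to 3 decimal places.

0.585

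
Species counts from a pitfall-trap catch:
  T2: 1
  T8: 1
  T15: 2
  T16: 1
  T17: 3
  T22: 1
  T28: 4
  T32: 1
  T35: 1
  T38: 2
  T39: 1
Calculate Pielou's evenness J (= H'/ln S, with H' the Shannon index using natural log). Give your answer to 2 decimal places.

Total N = 1+1+2+1+3+1+4+1+1+2+1 = 18, so the proportions are 0.0556, 0.0556, 0.1111, 0.0556, 0.1667, 0.0556, 0.2222, 0.0556, 0.0556, 0.1111, 0.0556 (working shown to 4 dp, full precision carried).
H' = −Σ pᵢ ln pᵢ = −((-0.1606) + (-0.1606) + (-0.2441) + (-0.1606) + (-0.2986) + (-0.1606) + (-0.3342) + (-0.1606) + (-0.1606) + (-0.2441) + (-0.1606)) = 2.2452.
With S = 11 species, ln S = 2.3979, so J = 2.2452/2.3979 = 0.9363, i.e. 0.94 to 2 decimal places.

0.94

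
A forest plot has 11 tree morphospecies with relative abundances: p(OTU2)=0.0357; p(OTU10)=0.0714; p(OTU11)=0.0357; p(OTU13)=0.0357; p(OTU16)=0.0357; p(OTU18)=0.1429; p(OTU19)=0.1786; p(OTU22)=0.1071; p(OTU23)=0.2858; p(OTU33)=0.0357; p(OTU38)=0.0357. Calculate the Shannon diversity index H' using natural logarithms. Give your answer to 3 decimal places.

Each pᵢ ln pᵢ term (working shown to 5 dp, full precision carried): 0.0357×(-3.33260)=-0.11897, 0.0714×(-2.63946)=-0.18846, 0.0357×(-3.33260)=-0.11897, 0.0357×(-3.33260)=-0.11897, 0.0357×(-3.33260)=-0.11897, 0.1429×(-1.94561)=-0.27803, 0.1786×(-1.72261)=-0.30766, 0.1071×(-2.23399)=-0.23926, 0.2858×(-1.25246)=-0.35795, 0.0357×(-3.33260)=-0.11897, 0.0357×(-3.33260)=-0.11897.
Sum = -2.08520, so H' = 2.085.

2.085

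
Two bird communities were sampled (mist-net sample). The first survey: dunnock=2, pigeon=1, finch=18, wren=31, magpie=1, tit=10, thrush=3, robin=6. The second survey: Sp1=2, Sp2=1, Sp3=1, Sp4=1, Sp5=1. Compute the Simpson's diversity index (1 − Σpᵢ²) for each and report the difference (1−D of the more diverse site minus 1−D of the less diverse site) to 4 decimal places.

The first survey: N=72, proportions 0.027778, 0.013889, 0.25, 0.430556, 0.013889, 0.138889, 0.041667, 0.083333, giving 1−D = 0.722994 (working shown to 6 dp, full precision carried).
The second survey: N=6, proportions 0.333333, 0.166667, 0.166667, 0.166667, 0.166667, giving 1−D = 0.777778.
Difference = |0.722994 − 0.777778| = 0.054784, i.e. 0.0548 to 4 decimal places.

0.0548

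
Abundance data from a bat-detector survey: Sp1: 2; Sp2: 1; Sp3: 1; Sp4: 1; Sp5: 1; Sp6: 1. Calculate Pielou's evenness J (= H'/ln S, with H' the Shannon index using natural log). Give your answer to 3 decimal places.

Total N = 2+1+1+1+1+1 = 7, so the proportions are 0.28571, 0.14286, 0.14286, 0.14286, 0.14286, 0.14286 (working shown to 5 dp, full precision carried).
H' = −Σ pᵢ ln pᵢ = −((-0.35793) + (-0.27799) + (-0.27799) + (-0.27799) + (-0.27799) + (-0.27799)) = 1.74787.
With S = 6 species, ln S = 1.79176, so J = 1.74787/1.79176 = 0.97550, i.e. 0.976 to 3 decimal places.

0.976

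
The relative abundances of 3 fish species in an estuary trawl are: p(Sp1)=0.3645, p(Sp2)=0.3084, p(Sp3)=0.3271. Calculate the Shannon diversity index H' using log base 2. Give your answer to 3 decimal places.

Each pᵢ log₂ pᵢ term (working shown to 5 dp, full precision carried): 0.3645×(-1.45601)=-0.53072, 0.3084×(-1.69713)=-0.52339, 0.3271×(-1.61220)=-0.52735.
Sum = -1.58146, so H' = 1.581.

1.581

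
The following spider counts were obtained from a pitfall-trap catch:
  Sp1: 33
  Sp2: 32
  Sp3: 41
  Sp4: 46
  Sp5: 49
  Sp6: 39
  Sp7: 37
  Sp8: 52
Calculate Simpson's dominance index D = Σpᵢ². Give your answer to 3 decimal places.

0.128

Total N = 33+32+41+46+49+39+37+52 = 329, so the proportions are 0.1003, 0.09726, 0.12462, 0.13982, 0.14894, 0.11854, 0.11246, 0.15805 (working shown to 5 dp, full precision carried).
D = 0.1003² + 0.09726² + 0.12462² + 0.13982² + 0.14894² + 0.11854² + 0.11246² + 0.15805² = 0.01006 + 0.00946 + 0.01553 + 0.01955 + 0.02218 + 0.01405 + 0.01265 + 0.02498 = 0.12846.
To 3 decimal places, D = 0.128.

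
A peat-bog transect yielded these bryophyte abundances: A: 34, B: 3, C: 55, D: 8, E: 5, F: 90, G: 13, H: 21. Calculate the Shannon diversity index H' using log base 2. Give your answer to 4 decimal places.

2.3548

Total N = 34+3+55+8+5+90+13+21 = 229, so the proportions are 0.148472, 0.0131, 0.240175, 0.034934, 0.021834, 0.393013, 0.056769, 0.091703 (working shown to 6 dp, full precision carried).
Each pᵢ log₂ pᵢ term: 0.148472×(-2.751741)=-0.408555, 0.0131×(-6.254241)=-0.081933, 0.240175×(-2.057844)=-0.494242, 0.034934×(-4.839204)=-0.169055, 0.021834×(-5.517276)=-0.120465, 0.393013×(-1.347351)=-0.529526, 0.056769×(-4.138764)=-0.234952, 0.091703×(-3.446886)=-0.316090.
Sum = -2.354819, so H' = 2.3548.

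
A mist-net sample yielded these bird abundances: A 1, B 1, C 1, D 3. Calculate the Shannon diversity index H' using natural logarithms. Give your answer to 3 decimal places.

1.242

Total N = 1+1+1+3 = 6, so the proportions are 0.16667, 0.16667, 0.16667, 0.5 (working shown to 5 dp, full precision carried).
Each pᵢ ln pᵢ term: 0.16667×(-1.79176)=-0.29863, 0.16667×(-1.79176)=-0.29863, 0.16667×(-1.79176)=-0.29863, 0.5×(-0.69315)=-0.34657.
Sum = -1.24245, so H' = 1.242.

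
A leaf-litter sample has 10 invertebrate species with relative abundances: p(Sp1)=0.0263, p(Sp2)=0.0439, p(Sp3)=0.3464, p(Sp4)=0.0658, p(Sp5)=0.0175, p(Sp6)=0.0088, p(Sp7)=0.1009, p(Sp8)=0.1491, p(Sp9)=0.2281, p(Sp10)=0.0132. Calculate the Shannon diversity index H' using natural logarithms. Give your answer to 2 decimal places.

1.80

Each pᵢ ln pᵢ term (working shown to 4 dp, full precision carried): 0.0263×(-3.6382)=-0.0957, 0.0439×(-3.1258)=-0.1372, 0.3464×(-1.0602)=-0.3672, 0.0658×(-2.7211)=-0.1791, 0.0175×(-4.0456)=-0.0708, 0.0088×(-4.7330)=-0.0417, 0.1009×(-2.2936)=-0.2314, 0.1491×(-1.9031)=-0.2838, 0.2281×(-1.4780)=-0.3371, 0.0132×(-4.3275)=-0.0571.
Sum = -1.8011, so H' = 1.80.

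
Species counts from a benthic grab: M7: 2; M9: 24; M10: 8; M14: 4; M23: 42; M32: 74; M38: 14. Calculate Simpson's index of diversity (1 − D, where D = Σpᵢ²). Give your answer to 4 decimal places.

0.7132

Total N = 2+24+8+4+42+74+14 = 168, so the proportions are 0.011905, 0.142857, 0.047619, 0.02381, 0.25, 0.440476, 0.083333 (working shown to 6 dp, full precision carried).
D = 0.011905² + 0.142857² + 0.047619² + 0.02381² + 0.25² + 0.440476² + 0.083333² = 0.000142 + 0.020408 + 0.002268 + 0.000567 + 0.062500 + 0.194019 + 0.006944 = 0.286848.
So 1 − D = 0.713152, i.e. 0.7132 to 4 decimal places.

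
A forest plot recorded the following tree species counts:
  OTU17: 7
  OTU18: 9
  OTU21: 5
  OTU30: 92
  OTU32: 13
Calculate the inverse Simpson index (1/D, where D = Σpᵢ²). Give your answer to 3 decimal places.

Total N = 7+9+5+92+13 = 126, so the proportions are 0.055556, 0.071429, 0.039683, 0.730159, 0.103175 (working shown to 6 dp, full precision carried).
D = 0.055556² + 0.071429² + 0.039683² + 0.730159² + 0.103175² = 0.003086 + 0.005102 + 0.001575 + 0.533132 + 0.010645 = 0.553540.
So 1/D = 1.80655, i.e. 1.807 to 3 decimal places.

1.807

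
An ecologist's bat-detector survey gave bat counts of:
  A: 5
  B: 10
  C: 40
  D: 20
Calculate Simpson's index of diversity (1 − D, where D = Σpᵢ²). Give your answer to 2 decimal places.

Total N = 5+10+40+20 = 75, so the proportions are 0.0667, 0.1333, 0.5333, 0.2667 (working shown to 4 dp, full precision carried).
D = 0.0667² + 0.1333² + 0.5333² + 0.2667² = 0.0044 + 0.0178 + 0.2844 + 0.0711 = 0.3778.
So 1 − D = 0.6222, i.e. 0.62 to 2 decimal places.

0.62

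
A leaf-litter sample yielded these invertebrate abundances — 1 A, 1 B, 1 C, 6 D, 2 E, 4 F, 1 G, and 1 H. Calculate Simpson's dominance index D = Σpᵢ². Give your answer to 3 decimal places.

Total N = 1+1+1+6+2+4+1+1 = 17, so the proportions are 0.05882, 0.05882, 0.05882, 0.35294, 0.11765, 0.23529, 0.05882, 0.05882 (working shown to 5 dp, full precision carried).
D = 0.05882² + 0.05882² + 0.05882² + 0.35294² + 0.11765² + 0.23529² + 0.05882² + 0.05882² = 0.00346 + 0.00346 + 0.00346 + 0.12457 + 0.01384 + 0.05536 + 0.00346 + 0.00346 = 0.21107.
To 3 decimal places, D = 0.211.

0.211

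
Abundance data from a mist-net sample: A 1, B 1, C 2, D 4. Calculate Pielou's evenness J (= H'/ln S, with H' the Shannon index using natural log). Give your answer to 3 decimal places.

Total N = 1+1+2+4 = 8, so the proportions are 0.125, 0.125, 0.25, 0.5 (working shown to 5 dp, full precision carried).
H' = −Σ pᵢ ln pᵢ = −((-0.25993) + (-0.25993) + (-0.34657) + (-0.34657)) = 1.21301.
With S = 4 species, ln S = 1.38629, so J = 1.21301/1.38629 = 0.87500, i.e. 0.875 to 3 decimal places.

0.875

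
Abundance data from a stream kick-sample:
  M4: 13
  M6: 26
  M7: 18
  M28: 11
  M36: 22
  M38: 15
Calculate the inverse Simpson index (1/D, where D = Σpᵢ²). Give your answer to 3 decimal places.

5.515

Total N = 13+26+18+11+22+15 = 105, so the proportions are 0.1238095, 0.247619, 0.1714286, 0.1047619, 0.2095238, 0.1428571 (working shown to 7 dp, full precision carried).
D = 0.1238095² + 0.247619² + 0.1714286² + 0.1047619² + 0.2095238² + 0.1428571² = 0.0153288 + 0.0613152 + 0.0293878 + 0.0109751 + 0.0439002 + 0.0204082 = 0.1813152.
So 1/D = 5.51526, i.e. 5.515 to 3 decimal places.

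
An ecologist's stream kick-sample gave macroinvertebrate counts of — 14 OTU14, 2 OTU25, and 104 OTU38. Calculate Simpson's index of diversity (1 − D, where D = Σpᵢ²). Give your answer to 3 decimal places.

Total N = 14+2+104 = 120, so the proportions are 0.11667, 0.01667, 0.86667 (working shown to 5 dp, full precision carried).
D = 0.11667² + 0.01667² + 0.86667² = 0.01361 + 0.00028 + 0.75111 = 0.76500.
So 1 − D = 0.23500, i.e. 0.235 to 3 decimal places.

0.235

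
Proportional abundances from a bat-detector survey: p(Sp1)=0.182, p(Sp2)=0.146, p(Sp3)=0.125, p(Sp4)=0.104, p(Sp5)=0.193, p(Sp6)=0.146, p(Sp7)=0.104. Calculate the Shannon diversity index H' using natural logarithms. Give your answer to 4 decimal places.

Each pᵢ ln pᵢ term (working shown to 6 dp, full precision carried): 0.182×(-1.703749)=-0.310082, 0.146×(-1.924149)=-0.280926, 0.125×(-2.079442)=-0.259930, 0.104×(-2.263364)=-0.235390, 0.193×(-1.645065)=-0.317498, 0.146×(-1.924149)=-0.280926, 0.104×(-2.263364)=-0.235390.
Sum = -1.920141, so H' = 1.9201.

1.9201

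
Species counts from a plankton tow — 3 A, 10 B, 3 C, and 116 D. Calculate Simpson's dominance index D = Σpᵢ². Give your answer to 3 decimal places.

Total N = 3+10+3+116 = 132, so the proportions are 0.02273, 0.07576, 0.02273, 0.87879 (working shown to 5 dp, full precision carried).
D = 0.02273² + 0.07576² + 0.02273² + 0.87879² = 0.00052 + 0.00574 + 0.00052 + 0.77227 = 0.77904.
To 3 decimal places, D = 0.779.

0.779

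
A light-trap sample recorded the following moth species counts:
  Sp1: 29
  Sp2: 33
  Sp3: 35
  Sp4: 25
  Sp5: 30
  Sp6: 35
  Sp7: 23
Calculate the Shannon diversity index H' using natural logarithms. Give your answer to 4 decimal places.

Total N = 29+33+35+25+30+35+23 = 210, so the proportions are 0.138095, 0.157143, 0.166667, 0.119048, 0.142857, 0.166667, 0.109524 (working shown to 6 dp, full precision carried).
Each pᵢ ln pᵢ term: 0.138095×(-1.979812)=-0.273403, 0.157143×(-1.850600)=-0.290809, 0.166667×(-1.791759)=-0.298627, 0.119048×(-2.128232)=-0.253361, 0.142857×(-1.945910)=-0.277987, 0.166667×(-1.791759)=-0.298627, 0.109524×(-2.211613)=-0.242224.
Sum = -1.935037, so H' = 1.9350.

1.9350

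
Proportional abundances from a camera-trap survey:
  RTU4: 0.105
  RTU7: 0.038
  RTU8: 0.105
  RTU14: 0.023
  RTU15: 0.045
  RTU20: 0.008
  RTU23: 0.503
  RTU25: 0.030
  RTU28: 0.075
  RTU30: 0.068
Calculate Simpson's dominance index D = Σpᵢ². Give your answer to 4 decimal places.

0.2903

D = 0.105² + 0.038² + 0.105² + 0.023² + 0.045² + 0.008² + 0.503² + 0.03² + 0.075² + 0.068² = 0.011025 + 0.001444 + 0.011025 + 0.000529 + 0.002025 + 0.000064 + 0.253009 + 0.000900 + 0.005625 + 0.004624 = 0.290270 (working shown to 6 dp, full precision carried).
To 4 decimal places, D = 0.2903.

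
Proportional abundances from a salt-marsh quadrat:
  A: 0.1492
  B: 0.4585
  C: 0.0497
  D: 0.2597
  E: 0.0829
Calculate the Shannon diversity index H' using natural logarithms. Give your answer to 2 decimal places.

Each pᵢ ln pᵢ term (working shown to 4 dp, full precision carried): 0.1492×(-1.9025)=-0.2838, 0.4585×(-0.7798)=-0.3575, 0.0497×(-3.0018)=-0.1492, 0.2597×(-1.3482)=-0.3501, 0.0829×(-2.4901)=-0.2064.
Sum = -1.3471, so H' = 1.35.

1.35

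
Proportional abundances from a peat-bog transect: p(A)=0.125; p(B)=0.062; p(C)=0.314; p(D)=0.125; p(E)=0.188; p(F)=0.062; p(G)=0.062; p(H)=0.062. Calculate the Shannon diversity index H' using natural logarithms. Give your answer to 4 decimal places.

Each pᵢ ln pᵢ term (working shown to 6 dp, full precision carried): 0.125×(-2.079442)=-0.259930, 0.062×(-2.780621)=-0.172398, 0.314×(-1.158362)=-0.363726, 0.125×(-2.079442)=-0.259930, 0.188×(-1.671313)=-0.314207, 0.062×(-2.780621)=-0.172398, 0.062×(-2.780621)=-0.172398, 0.062×(-2.780621)=-0.172398.
Sum = -1.887387, so H' = 1.8874.

1.8874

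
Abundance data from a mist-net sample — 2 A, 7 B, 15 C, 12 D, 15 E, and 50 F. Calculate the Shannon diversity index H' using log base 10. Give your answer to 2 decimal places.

Total N = 2+7+15+12+15+50 = 101, so the proportions are 0.0198, 0.0693, 0.1485, 0.1188, 0.1485, 0.495 (working shown to 4 dp, full precision carried).
Each pᵢ log₁₀ pᵢ term: 0.0198×(-1.7033)=-0.0337, 0.0693×(-1.1592)=-0.0803, 0.1485×(-0.8282)=-0.1230, 0.1188×(-0.9251)=-0.1099, 0.1485×(-0.8282)=-0.1230, 0.495×(-0.3054)=-0.1512.
Sum = -0.6212, so H' = 0.62.

0.62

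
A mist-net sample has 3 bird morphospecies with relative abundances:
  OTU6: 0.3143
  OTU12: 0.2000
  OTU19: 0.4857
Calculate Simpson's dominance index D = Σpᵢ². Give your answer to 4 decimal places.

0.3747

D = 0.3143² + 0.2² + 0.4857² = 0.098784 + 0.040000 + 0.235904 = 0.374689 (working shown to 6 dp, full precision carried).
To 4 decimal places, D = 0.3747.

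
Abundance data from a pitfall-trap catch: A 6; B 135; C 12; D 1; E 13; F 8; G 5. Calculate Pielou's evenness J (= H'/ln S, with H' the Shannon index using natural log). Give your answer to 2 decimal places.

0.50

Total N = 6+135+12+1+13+8+5 = 180, so the proportions are 0.0333, 0.75, 0.0667, 0.0056, 0.0722, 0.0444, 0.0278 (working shown to 4 dp, full precision carried).
H' = −Σ pᵢ ln pᵢ = −((-0.1134) + (-0.2158) + (-0.1805) + (-0.0288) + (-0.1898) + (-0.1384) + (-0.0995)) = 0.9662.
With S = 7 species, ln S = 1.9459, so J = 0.9662/1.9459 = 0.4966, i.e. 0.50 to 2 decimal places.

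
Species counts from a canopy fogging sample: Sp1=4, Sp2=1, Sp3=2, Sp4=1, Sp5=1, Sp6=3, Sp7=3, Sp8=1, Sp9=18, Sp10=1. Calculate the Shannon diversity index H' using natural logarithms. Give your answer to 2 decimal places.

1.68

Total N = 4+1+2+1+1+3+3+1+18+1 = 35, so the proportions are 0.1143, 0.0286, 0.0571, 0.0286, 0.0286, 0.0857, 0.0857, 0.0286, 0.5143, 0.0286 (working shown to 4 dp, full precision carried).
Each pᵢ ln pᵢ term: 0.1143×(-2.1691)=-0.2479, 0.0286×(-3.5553)=-0.1016, 0.0571×(-2.8622)=-0.1636, 0.0286×(-3.5553)=-0.1016, 0.0286×(-3.5553)=-0.1016, 0.0857×(-2.4567)=-0.2106, 0.0857×(-2.4567)=-0.2106, 0.0286×(-3.5553)=-0.1016, 0.5143×(-0.6650)=-0.3420, 0.0286×(-3.5553)=-0.1016.
Sum = -1.6825, so H' = 1.68.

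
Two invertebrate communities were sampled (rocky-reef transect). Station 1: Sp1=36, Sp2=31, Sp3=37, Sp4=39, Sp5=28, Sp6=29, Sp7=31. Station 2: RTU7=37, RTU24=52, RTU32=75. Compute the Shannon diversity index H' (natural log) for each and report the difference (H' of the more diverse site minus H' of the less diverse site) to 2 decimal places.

Station 1: N=231, proportions 0.1558, 0.1342, 0.1602, 0.1688, 0.1212, 0.1255, 0.1342, giving H' = 1.9387 (working shown to 4 dp, full precision carried).
Station 2: N=164, proportions 0.2256, 0.3171, 0.4573, giving H' = 1.0579.
Difference = |1.9387 − 1.0579| = 0.8808, i.e. 0.88 to 2 decimal places.

0.88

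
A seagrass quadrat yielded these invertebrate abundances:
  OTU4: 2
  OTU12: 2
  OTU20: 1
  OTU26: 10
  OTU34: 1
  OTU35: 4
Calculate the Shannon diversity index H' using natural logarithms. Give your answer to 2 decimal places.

1.43

Total N = 2+2+1+10+1+4 = 20, so the proportions are 0.1, 0.1, 0.05, 0.5, 0.05, 0.2 (working shown to 4 dp, full precision carried).
Each pᵢ ln pᵢ term: 0.1×(-2.3026)=-0.2303, 0.1×(-2.3026)=-0.2303, 0.05×(-2.9957)=-0.1498, 0.5×(-0.6931)=-0.3466, 0.05×(-2.9957)=-0.1498, 0.2×(-1.6094)=-0.3219.
Sum = -1.4286, so H' = 1.43.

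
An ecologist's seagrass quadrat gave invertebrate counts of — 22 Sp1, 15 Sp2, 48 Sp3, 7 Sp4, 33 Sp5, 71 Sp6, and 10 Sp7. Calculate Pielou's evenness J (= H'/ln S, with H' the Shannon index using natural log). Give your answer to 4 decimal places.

0.8692

Total N = 22+15+48+7+33+71+10 = 206, so the proportions are 0.106796, 0.072816, 0.23301, 0.033981, 0.160194, 0.34466, 0.048544 (working shown to 6 dp, full precision carried).
H' = −Σ pᵢ ln pᵢ = −((-0.238885) + (-0.190764) + (-0.339419) + (-0.114921) + (-0.293375) + (-0.367131) + (-0.146859)) = 1.691354.
With S = 7 species, ln S = 1.945910, so J = 1.691354/1.945910 = 0.869184, i.e. 0.8692 to 4 decimal places.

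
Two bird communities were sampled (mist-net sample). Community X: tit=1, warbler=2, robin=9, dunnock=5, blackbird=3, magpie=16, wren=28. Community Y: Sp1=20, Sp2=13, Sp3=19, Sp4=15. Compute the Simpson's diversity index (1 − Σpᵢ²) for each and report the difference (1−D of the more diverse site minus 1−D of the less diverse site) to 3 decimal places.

0.026

Community X: N=64, proportions 0.015625, 0.03125, 0.140625, 0.078125, 0.046875, 0.25, 0.4375, giving 1−D = 0.7167969 (working shown to 7 dp, full precision carried).
Community Y: N=67, proportions 0.2985075, 0.1940299, 0.2835821, 0.2238806, giving 1−D = 0.7427044.
Difference = |0.7167969 − 0.7427044| = 0.0259075, i.e. 0.026 to 3 decimal places.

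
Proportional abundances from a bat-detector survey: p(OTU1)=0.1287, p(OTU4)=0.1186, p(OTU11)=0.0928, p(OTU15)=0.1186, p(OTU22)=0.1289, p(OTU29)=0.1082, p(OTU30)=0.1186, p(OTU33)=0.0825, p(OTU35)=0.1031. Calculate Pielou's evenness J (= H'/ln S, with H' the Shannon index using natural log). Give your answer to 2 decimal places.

H' = −Σ pᵢ ln pᵢ = −((-0.2639) + (-0.2529) + (-0.2206) + (-0.2529) + (-0.2641) + (-0.2406) + (-0.2529) + (-0.2058) + (-0.2342)) = 2.1878 (working shown to 4 dp, full precision carried).
With S = 9 species, ln S = 2.1972, so J = 2.1878/2.1972 = 0.9957, i.e. 1.00 to 2 decimal places.

1.00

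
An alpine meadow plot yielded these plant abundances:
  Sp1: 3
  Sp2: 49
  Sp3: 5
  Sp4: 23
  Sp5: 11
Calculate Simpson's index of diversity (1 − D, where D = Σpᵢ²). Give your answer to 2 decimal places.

Total N = 3+49+5+23+11 = 91, so the proportions are 0.033, 0.5385, 0.0549, 0.2527, 0.1209 (working shown to 4 dp, full precision carried).
D = 0.033² + 0.5385² + 0.0549² + 0.2527² + 0.1209² = 0.0011 + 0.2899 + 0.0030 + 0.0639 + 0.0146 = 0.3725.
So 1 − D = 0.6275, i.e. 0.63 to 2 decimal places.

0.63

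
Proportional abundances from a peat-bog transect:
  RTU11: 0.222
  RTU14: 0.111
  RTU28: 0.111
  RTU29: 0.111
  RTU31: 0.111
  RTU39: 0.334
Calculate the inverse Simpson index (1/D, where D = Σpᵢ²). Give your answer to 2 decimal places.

4.76

D = 0.222² + 0.111² + 0.111² + 0.111² + 0.111² + 0.334² = 0.049284 + 0.012321 + 0.012321 + 0.012321 + 0.012321 + 0.111556 = 0.210124 (working shown to 6 dp, full precision carried).
So 1/D = 4.7591, i.e. 4.76 to 2 decimal places.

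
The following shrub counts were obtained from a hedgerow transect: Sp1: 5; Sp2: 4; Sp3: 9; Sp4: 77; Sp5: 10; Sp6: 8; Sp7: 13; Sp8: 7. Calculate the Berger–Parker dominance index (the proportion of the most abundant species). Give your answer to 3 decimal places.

Total N = 5+4+9+77+10+8+13+7 = 133, so the proportions are 0.03759, 0.03008, 0.06767, 0.57895, 0.07519, 0.06015, 0.09774, 0.05263 (working shown to 5 dp, full precision carried).
The largest proportion is 0.57895, i.e. d = 0.579 to 3 decimal places.

0.579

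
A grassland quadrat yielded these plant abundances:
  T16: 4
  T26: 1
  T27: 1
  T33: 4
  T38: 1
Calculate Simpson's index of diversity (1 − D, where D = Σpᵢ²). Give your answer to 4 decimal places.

0.7107

Total N = 4+1+1+4+1 = 11, so the proportions are 0.363636, 0.090909, 0.090909, 0.363636, 0.090909 (working shown to 6 dp, full precision carried).
D = 0.363636² + 0.090909² + 0.090909² + 0.363636² + 0.090909² = 0.132231 + 0.008264 + 0.008264 + 0.132231 + 0.008264 = 0.289256.
So 1 − D = 0.710744, i.e. 0.7107 to 4 decimal places.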